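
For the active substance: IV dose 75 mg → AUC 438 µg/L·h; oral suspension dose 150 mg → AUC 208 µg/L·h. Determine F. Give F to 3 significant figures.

F = (AUC_ev / D_ev) / (AUC_iv / D_iv)
  = (208/150) / (438/75)
  = 1.38667 / 5.84 = 0.2374

F = 0.237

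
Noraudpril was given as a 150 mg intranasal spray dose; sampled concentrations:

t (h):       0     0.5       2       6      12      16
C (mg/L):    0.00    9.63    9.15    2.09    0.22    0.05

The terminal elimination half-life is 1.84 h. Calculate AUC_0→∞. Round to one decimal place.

AUC = 46.6 mg/L·h

Trapezoidal AUC_0→16:
  [0→0.5]: (0.00+9.63)/2 × 0.5 = 2.4075
  [0.5→2]: (9.63+9.15)/2 × 1.5 = 14.085
  [2→6]: (9.15+2.09)/2 × 4 = 22.48
  [6→12]: (2.09+0.22)/2 × 6 = 6.93
  [12→16]: (0.22+0.05)/2 × 4 = 0.54
  Sum = 46.4425 mg/L·h
k_e = ln2 / t½ = 0.693147 / 1.84 = 0.3767 h^-1
Extrapolated tail: C_last / k_e = 0.05 / 0.3767 = 0.133
AUC_0→∞ = 46.4425 + 0.133 = 46.5755 mg/L·h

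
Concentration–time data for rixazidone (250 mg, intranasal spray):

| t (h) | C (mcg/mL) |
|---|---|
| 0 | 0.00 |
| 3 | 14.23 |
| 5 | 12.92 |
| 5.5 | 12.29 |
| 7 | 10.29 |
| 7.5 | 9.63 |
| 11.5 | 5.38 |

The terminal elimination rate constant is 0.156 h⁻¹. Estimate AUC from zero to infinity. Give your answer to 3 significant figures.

AUC = 141 mcg/mL·h

Trapezoidal AUC_0→11.5:
  [0→3]: (0.00+14.23)/2 × 3 = 21.345
  [3→5]: (14.23+12.92)/2 × 2 = 27.15
  [5→5.5]: (12.92+12.29)/2 × 0.5 = 6.3025
  [5.5→7]: (12.29+10.29)/2 × 1.5 = 16.935
  [7→7.5]: (10.29+9.63)/2 × 0.5 = 4.98
  [7.5→11.5]: (9.63+5.38)/2 × 4 = 30.02
  Sum = 106.7325 mcg/mL·h
Extrapolated tail: C_last / k_e = 5.38 / 0.156 = 34.487
AUC_0→∞ = 106.7325 + 34.487 = 141.2195 mcg/mL·h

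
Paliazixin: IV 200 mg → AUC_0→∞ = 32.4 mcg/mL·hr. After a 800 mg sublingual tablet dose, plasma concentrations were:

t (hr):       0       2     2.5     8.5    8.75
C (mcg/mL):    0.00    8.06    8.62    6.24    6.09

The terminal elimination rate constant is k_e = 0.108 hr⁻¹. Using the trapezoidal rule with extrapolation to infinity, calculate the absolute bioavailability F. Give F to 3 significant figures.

F = 0.885

Trapezoidal AUC_0→8.75 (sublingual tablet):
  [0→2]: (0.00+8.06)/2 × 2 = 8.06
  [2→2.5]: (8.06+8.62)/2 × 0.5 = 4.17
  [2.5→8.5]: (8.62+6.24)/2 × 6 = 44.58
  [8.5→8.75]: (6.24+6.09)/2 × 0.25 = 1.54125
  Sum = 58.35125 mcg/mL·hr
Tail: C_last/k_e = 6.09/0.108 = 56.389
AUC_0→∞ (sublingual tablet) = 58.35125 + 56.389 = 114.74025 mcg/mL·hr
F = (AUC_ev/D_ev)/(AUC_iv/D_iv) = (114.74025/800)/(32.4/200) = 0.143425/0.162 = 0.8853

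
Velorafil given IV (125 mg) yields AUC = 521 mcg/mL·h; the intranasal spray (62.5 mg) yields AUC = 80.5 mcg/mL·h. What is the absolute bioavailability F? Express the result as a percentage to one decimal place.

F = (AUC_ev / D_ev) / (AUC_iv / D_iv)
  = (80.5/62.5) / (521/125)
  = 1.288 / 4.168 = 0.3090
  = 30.90%

F = 30.9%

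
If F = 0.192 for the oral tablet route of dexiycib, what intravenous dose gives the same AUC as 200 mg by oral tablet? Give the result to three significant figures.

Systemic exposure from an extravascular dose = F × D_ev, so the equivalent IV dose is F × D_ev.
D_iv = F × D_ev = 0.192 × 200 = 38.4 mg

D_iv = 38.4 mg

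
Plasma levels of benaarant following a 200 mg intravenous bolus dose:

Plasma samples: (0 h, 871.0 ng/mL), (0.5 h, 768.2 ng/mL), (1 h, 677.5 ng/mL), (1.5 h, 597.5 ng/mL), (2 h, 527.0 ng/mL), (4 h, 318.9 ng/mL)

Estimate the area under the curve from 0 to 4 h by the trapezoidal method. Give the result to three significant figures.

AUC = 2220 ng/mL·h

Trapezoidal AUC_0→4:
  [0→0.5]: (871.0+768.2)/2 × 0.5 = 409.8
  [0.5→1]: (768.2+677.5)/2 × 0.5 = 361.425
  [1→1.5]: (677.5+597.5)/2 × 0.5 = 318.75
  [1.5→2]: (597.5+527.0)/2 × 0.5 = 281.125
  [2→4]: (527.0+318.9)/2 × 2 = 845.9
  Sum = 2217.0 ng/mL·h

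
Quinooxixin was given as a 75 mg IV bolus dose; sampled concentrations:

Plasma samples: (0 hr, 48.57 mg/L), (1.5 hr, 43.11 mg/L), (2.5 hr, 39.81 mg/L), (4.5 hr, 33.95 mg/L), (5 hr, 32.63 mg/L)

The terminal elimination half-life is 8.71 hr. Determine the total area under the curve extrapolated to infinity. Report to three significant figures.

Trapezoidal AUC_0→5:
  [0→1.5]: (48.57+43.11)/2 × 1.5 = 68.76
  [1.5→2.5]: (43.11+39.81)/2 × 1 = 41.46
  [2.5→4.5]: (39.81+33.95)/2 × 2 = 73.76
  [4.5→5]: (33.95+32.63)/2 × 0.5 = 16.645
  Sum = 200.625 mg/L·hr
k_e = ln2 / t½ = 0.693147 / 8.71 = 0.0796 hr^-1
Extrapolated tail: C_last / k_e = 32.63 / 0.0796 = 409.925
AUC_0→∞ = 200.625 + 409.925 = 610.55 mg/L·hr

AUC = 611 mg/L·hr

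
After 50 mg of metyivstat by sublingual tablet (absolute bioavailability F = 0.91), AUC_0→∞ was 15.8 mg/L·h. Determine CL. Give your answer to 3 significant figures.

CL = F × Dose / AUC_0→∞
   = 0.91 × 50 / 15.8 = 2.87975 L/h

CL = 2.88 L/h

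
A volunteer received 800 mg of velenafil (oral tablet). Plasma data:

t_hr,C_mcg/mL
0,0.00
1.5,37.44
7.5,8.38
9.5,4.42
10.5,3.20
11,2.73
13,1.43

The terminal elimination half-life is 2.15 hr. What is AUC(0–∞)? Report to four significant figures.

Trapezoidal AUC_0→13:
  [0→1.5]: (0.00+37.44)/2 × 1.5 = 28.08
  [1.5→7.5]: (37.44+8.38)/2 × 6 = 137.46
  [7.5→9.5]: (8.38+4.42)/2 × 2 = 12.8
  [9.5→10.5]: (4.42+3.20)/2 × 1 = 3.81
  [10.5→11]: (3.20+2.73)/2 × 0.5 = 1.4825
  [11→13]: (2.73+1.43)/2 × 2 = 4.16
  Sum = 187.7925 mcg/mL·hr
k_e = ln2 / t½ = 0.693147 / 2.15 = 0.3224 hr^-1
Extrapolated tail: C_last / k_e = 1.43 / 0.3224 = 4.435
AUC_0→∞ = 187.7925 + 4.435 = 192.2275 mcg/mL·hr

AUC = 192.2 mcg/mL·hr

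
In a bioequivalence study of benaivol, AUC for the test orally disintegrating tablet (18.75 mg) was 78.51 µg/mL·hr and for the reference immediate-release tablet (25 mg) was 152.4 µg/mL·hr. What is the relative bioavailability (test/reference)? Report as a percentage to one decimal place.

F_rel = 68.7%

F_rel = (AUC_test/D_test) / (AUC_ref/D_ref)
      = (78.51/18.75) / (152.4/25)
      = 4.1872 / 6.096 = 0.6869 = 68.69%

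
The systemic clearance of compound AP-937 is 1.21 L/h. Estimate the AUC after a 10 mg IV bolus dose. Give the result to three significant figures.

AUC = 8.26 mg/L·h

AUC_0→∞ = Dose_iv / CL
        = 10 / 1.21 = 8.26446 mg/L·h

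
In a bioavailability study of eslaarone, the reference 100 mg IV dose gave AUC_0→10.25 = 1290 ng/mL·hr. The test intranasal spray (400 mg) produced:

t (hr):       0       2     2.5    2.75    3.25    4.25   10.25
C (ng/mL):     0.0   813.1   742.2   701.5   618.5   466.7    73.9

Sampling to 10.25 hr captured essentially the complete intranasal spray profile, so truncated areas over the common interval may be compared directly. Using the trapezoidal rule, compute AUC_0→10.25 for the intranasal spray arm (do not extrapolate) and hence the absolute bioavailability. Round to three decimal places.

F = 0.751

Trapezoidal AUC_0→10.25 (intranasal spray):
  [0→2]: (0.0+813.1)/2 × 2 = 813.1
  [2→2.5]: (813.1+742.2)/2 × 0.5 = 388.825
  [2.5→2.75]: (742.2+701.5)/2 × 0.25 = 180.4625
  [2.75→3.25]: (701.5+618.5)/2 × 0.5 = 330.0
  [3.25→4.25]: (618.5+466.7)/2 × 1 = 542.6
  [4.25→10.25]: (466.7+73.9)/2 × 6 = 1621.8
  Sum = 3876.7875 ng/mL·hr
F = (AUC_ev/D_ev)/(AUC_iv/D_iv) = (3876.7875/400)/(1290/100) = 9.69197/12.9 = 0.7513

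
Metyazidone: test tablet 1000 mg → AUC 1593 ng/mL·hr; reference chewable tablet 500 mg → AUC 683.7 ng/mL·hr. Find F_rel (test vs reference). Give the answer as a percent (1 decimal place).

F_rel = 116.5%

F_rel = (AUC_test/D_test) / (AUC_ref/D_ref)
      = (1593/1000) / (683.7/500)
      = 1.593 / 1.3674 = 1.1650 = 116.50%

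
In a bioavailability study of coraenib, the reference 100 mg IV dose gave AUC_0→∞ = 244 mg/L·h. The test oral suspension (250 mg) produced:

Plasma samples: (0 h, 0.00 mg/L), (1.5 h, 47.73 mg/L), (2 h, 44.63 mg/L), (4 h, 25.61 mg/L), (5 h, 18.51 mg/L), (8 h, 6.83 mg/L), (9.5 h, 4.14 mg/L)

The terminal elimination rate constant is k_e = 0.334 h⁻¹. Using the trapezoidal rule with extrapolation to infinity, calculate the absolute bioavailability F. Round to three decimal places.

F = 0.344

Trapezoidal AUC_0→9.5 (oral suspension):
  [0→1.5]: (0.00+47.73)/2 × 1.5 = 35.7975
  [1.5→2]: (47.73+44.63)/2 × 0.5 = 23.09
  [2→4]: (44.63+25.61)/2 × 2 = 70.24
  [4→5]: (25.61+18.51)/2 × 1 = 22.06
  [5→8]: (18.51+6.83)/2 × 3 = 38.01
  [8→9.5]: (6.83+4.14)/2 × 1.5 = 8.2275
  Sum = 197.425 mg/L·h
Tail: C_last/k_e = 4.14/0.334 = 12.395
AUC_0→∞ (oral suspension) = 197.425 + 12.395 = 209.82 mg/L·h
F = (AUC_ev/D_ev)/(AUC_iv/D_iv) = (209.82/250)/(244/100) = 0.83928/2.44 = 0.3440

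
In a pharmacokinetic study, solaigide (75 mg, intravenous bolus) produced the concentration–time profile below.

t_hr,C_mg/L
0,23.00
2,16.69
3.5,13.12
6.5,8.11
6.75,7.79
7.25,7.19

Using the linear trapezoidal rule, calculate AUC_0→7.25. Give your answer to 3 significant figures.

AUC = 99.6 mg/L·hr

Trapezoidal AUC_0→7.25:
  [0→2]: (23.00+16.69)/2 × 2 = 39.69
  [2→3.5]: (16.69+13.12)/2 × 1.5 = 22.3575
  [3.5→6.5]: (13.12+8.11)/2 × 3 = 31.845
  [6.5→6.75]: (8.11+7.79)/2 × 0.25 = 1.9875
  [6.75→7.25]: (7.79+7.19)/2 × 0.5 = 3.745
  Sum = 99.625 mg/L·hr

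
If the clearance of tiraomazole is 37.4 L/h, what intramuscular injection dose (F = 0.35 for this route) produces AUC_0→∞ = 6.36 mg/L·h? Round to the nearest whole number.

Dose = 680 mg

Dose = CL × AUC_0→∞ / F
     = 37.4 × 6.36 / 0.35 = 679.611 mg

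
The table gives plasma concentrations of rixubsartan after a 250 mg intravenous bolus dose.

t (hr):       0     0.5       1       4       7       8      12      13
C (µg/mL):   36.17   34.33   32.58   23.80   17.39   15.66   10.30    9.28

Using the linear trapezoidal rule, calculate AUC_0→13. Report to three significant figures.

AUC = 259 µg/mL·hr

Trapezoidal AUC_0→13:
  [0→0.5]: (36.17+34.33)/2 × 0.5 = 17.625
  [0.5→1]: (34.33+32.58)/2 × 0.5 = 16.7275
  [1→4]: (32.58+23.80)/2 × 3 = 84.57
  [4→7]: (23.80+17.39)/2 × 3 = 61.785
  [7→8]: (17.39+15.66)/2 × 1 = 16.525
  [8→12]: (15.66+10.30)/2 × 4 = 51.92
  [12→13]: (10.30+9.28)/2 × 1 = 9.79
  Sum = 258.9425 µg/mL·hr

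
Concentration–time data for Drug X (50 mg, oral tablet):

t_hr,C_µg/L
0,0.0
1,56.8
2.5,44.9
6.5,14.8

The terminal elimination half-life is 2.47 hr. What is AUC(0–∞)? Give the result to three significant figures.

Trapezoidal AUC_0→6.5:
  [0→1]: (0.0+56.8)/2 × 1 = 28.4
  [1→2.5]: (56.8+44.9)/2 × 1.5 = 76.275
  [2.5→6.5]: (44.9+14.8)/2 × 4 = 119.4
  Sum = 224.075 µg/L·hr
k_e = ln2 / t½ = 0.693147 / 2.47 = 0.2806 hr^-1
Extrapolated tail: C_last / k_e = 14.8 / 0.2806 = 52.744
AUC_0→∞ = 224.075 + 52.744 = 276.819 µg/L·hr

AUC = 277 µg/L·hr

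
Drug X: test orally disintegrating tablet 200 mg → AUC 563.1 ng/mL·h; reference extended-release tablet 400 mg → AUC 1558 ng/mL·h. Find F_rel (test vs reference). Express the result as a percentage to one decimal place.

F_rel = (AUC_test/D_test) / (AUC_ref/D_ref)
      = (563.1/200) / (1558/400)
      = 2.8155 / 3.895 = 0.7228 = 72.28%

F_rel = 72.3%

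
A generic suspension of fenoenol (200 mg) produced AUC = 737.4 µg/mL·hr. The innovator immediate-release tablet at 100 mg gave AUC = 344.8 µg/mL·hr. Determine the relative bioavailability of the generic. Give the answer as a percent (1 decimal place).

F_rel = (AUC_test/D_test) / (AUC_ref/D_ref)
      = (737.4/200) / (344.8/100)
      = 3.687 / 3.448 = 1.0693 = 106.93%

F_rel = 106.9%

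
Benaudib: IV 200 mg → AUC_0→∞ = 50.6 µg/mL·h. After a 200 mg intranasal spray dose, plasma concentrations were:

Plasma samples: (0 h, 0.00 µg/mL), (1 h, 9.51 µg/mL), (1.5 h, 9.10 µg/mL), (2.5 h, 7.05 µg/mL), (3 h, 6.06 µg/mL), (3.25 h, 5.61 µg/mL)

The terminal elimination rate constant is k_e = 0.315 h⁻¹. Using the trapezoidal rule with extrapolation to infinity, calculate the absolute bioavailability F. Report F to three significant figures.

Trapezoidal AUC_0→3.25 (intranasal spray):
  [0→1]: (0.00+9.51)/2 × 1 = 4.755
  [1→1.5]: (9.51+9.10)/2 × 0.5 = 4.6525
  [1.5→2.5]: (9.10+7.05)/2 × 1 = 8.075
  [2.5→3]: (7.05+6.06)/2 × 0.5 = 3.2775
  [3→3.25]: (6.06+5.61)/2 × 0.25 = 1.45875
  Sum = 22.21875 µg/mL·h
Tail: C_last/k_e = 5.61/0.315 = 17.810
AUC_0→∞ (intranasal spray) = 22.21875 + 17.810 = 40.02875 µg/mL·h
F = (AUC_ev/D_ev)/(AUC_iv/D_iv) = (40.02875/200)/(50.6/200) = 0.20014375/0.253 = 0.7911

F = 0.791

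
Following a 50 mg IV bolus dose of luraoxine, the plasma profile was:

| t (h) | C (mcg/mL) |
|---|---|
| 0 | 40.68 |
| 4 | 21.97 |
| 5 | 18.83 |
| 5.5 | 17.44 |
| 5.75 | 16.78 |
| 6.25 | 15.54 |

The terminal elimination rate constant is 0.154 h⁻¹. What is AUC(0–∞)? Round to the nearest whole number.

Trapezoidal AUC_0→6.25:
  [0→4]: (40.68+21.97)/2 × 4 = 125.3
  [4→5]: (21.97+18.83)/2 × 1 = 20.4
  [5→5.5]: (18.83+17.44)/2 × 0.5 = 9.0675
  [5.5→5.75]: (17.44+16.78)/2 × 0.25 = 4.2775
  [5.75→6.25]: (16.78+15.54)/2 × 0.5 = 8.08
  Sum = 167.125 mcg/mL·h
Extrapolated tail: C_last / k_e = 15.54 / 0.154 = 100.909
AUC_0→∞ = 167.125 + 100.909 = 268.034 mcg/mL·h

AUC = 268 mcg/mL·h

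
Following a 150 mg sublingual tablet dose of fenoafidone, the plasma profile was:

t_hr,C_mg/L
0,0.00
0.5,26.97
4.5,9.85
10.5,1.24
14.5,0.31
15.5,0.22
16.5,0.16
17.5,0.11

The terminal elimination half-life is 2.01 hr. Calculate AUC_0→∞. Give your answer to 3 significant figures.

Trapezoidal AUC_0→17.5:
  [0→0.5]: (0.00+26.97)/2 × 0.5 = 6.7425
  [0.5→4.5]: (26.97+9.85)/2 × 4 = 73.64
  [4.5→10.5]: (9.85+1.24)/2 × 6 = 33.27
  [10.5→14.5]: (1.24+0.31)/2 × 4 = 3.1
  [14.5→15.5]: (0.31+0.22)/2 × 1 = 0.265
  [15.5→16.5]: (0.22+0.16)/2 × 1 = 0.19
  [16.5→17.5]: (0.16+0.11)/2 × 1 = 0.135
  Sum = 117.3425 mg/L·hr
k_e = ln2 / t½ = 0.693147 / 2.01 = 0.3448 hr^-1
Extrapolated tail: C_last / k_e = 0.11 / 0.3448 = 0.319
AUC_0→∞ = 117.3425 + 0.319 = 117.6615 mg/L·hr

AUC = 118 mg/L·hr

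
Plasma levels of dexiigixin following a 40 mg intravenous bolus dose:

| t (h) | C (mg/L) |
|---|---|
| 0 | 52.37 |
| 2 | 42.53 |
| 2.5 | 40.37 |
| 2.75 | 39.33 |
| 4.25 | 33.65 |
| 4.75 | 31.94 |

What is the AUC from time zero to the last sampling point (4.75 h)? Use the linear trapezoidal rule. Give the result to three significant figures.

AUC = 197 mg/L·h

Trapezoidal AUC_0→4.75:
  [0→2]: (52.37+42.53)/2 × 2 = 94.9
  [2→2.5]: (42.53+40.37)/2 × 0.5 = 20.725
  [2.5→2.75]: (40.37+39.33)/2 × 0.25 = 9.9625
  [2.75→4.25]: (39.33+33.65)/2 × 1.5 = 54.735
  [4.25→4.75]: (33.65+31.94)/2 × 0.5 = 16.3975
  Sum = 196.72 mg/L·h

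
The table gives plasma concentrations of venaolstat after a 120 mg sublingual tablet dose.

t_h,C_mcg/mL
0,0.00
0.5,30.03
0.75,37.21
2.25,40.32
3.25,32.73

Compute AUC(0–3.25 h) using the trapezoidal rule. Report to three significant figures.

Trapezoidal AUC_0→3.25:
  [0→0.5]: (0.00+30.03)/2 × 0.5 = 7.5075
  [0.5→0.75]: (30.03+37.21)/2 × 0.25 = 8.405
  [0.75→2.25]: (37.21+40.32)/2 × 1.5 = 58.1475
  [2.25→3.25]: (40.32+32.73)/2 × 1 = 36.525
  Sum = 110.585 mcg/mL·h

AUC = 111 mcg/mL·h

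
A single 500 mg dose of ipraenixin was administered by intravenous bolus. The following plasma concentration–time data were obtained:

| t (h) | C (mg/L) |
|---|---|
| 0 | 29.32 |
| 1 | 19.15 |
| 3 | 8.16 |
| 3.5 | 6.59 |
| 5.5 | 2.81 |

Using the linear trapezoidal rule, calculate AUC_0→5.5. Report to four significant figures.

AUC = 64.63 mg/L·h

Trapezoidal AUC_0→5.5:
  [0→1]: (29.32+19.15)/2 × 1 = 24.235
  [1→3]: (19.15+8.16)/2 × 2 = 27.31
  [3→3.5]: (8.16+6.59)/2 × 0.5 = 3.6875
  [3.5→5.5]: (6.59+2.81)/2 × 2 = 9.4
  Sum = 64.6325 mg/L·h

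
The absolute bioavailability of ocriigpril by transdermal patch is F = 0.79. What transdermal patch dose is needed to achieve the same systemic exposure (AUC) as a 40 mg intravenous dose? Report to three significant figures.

For equal systemic exposure: F × D_ev = D_iv
D_ev = D_iv / F = 40 / 0.79 = 50.6329 mg

D_transdermal = 50.6 mg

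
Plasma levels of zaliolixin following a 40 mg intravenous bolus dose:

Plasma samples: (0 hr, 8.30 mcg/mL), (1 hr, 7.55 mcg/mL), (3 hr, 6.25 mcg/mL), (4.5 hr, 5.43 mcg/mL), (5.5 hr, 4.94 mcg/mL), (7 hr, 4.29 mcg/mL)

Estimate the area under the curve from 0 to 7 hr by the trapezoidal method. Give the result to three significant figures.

AUC = 42.6 mcg/mL·hr

Trapezoidal AUC_0→7:
  [0→1]: (8.30+7.55)/2 × 1 = 7.925
  [1→3]: (7.55+6.25)/2 × 2 = 13.8
  [3→4.5]: (6.25+5.43)/2 × 1.5 = 8.76
  [4.5→5.5]: (5.43+4.94)/2 × 1 = 5.185
  [5.5→7]: (4.94+4.29)/2 × 1.5 = 6.9225
  Sum = 42.5925 mcg/mL·hr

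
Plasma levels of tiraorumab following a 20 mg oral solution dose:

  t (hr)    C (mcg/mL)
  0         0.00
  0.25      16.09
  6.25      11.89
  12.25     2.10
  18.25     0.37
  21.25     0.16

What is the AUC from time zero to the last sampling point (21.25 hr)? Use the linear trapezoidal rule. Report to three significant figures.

Trapezoidal AUC_0→21.25:
  [0→0.25]: (0.00+16.09)/2 × 0.25 = 2.01125
  [0.25→6.25]: (16.09+11.89)/2 × 6 = 83.94
  [6.25→12.25]: (11.89+2.10)/2 × 6 = 41.97
  [12.25→18.25]: (2.10+0.37)/2 × 6 = 7.41
  [18.25→21.25]: (0.37+0.16)/2 × 3 = 0.795
  Sum = 136.12625 mcg/mL·hr

AUC = 136 mcg/mL·hr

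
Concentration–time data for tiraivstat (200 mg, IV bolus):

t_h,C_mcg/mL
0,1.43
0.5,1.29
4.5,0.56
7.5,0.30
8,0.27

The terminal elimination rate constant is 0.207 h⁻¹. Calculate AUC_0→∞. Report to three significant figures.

Trapezoidal AUC_0→8:
  [0→0.5]: (1.43+1.29)/2 × 0.5 = 0.68
  [0.5→4.5]: (1.29+0.56)/2 × 4 = 3.7
  [4.5→7.5]: (0.56+0.30)/2 × 3 = 1.29
  [7.5→8]: (0.30+0.27)/2 × 0.5 = 0.1425
  Sum = 5.8125 mcg/mL·h
Extrapolated tail: C_last / k_e = 0.27 / 0.207 = 1.304
AUC_0→∞ = 5.8125 + 1.304 = 7.1165 mcg/mL·h

AUC = 7.12 mcg/mL·h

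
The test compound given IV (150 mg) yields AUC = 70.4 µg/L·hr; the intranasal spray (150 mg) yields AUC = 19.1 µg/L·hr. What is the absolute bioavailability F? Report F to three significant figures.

F = 0.271

F = (AUC_ev / D_ev) / (AUC_iv / D_iv)
  = (19.1/150) / (70.4/150)
  = 0.127333 / 0.469333 = 0.2713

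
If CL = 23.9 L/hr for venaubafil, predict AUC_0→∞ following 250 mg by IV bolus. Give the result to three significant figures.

AUC = 10.5 mg/L·hr

AUC_0→∞ = Dose_iv / CL
        = 250 / 23.9 = 10.4603 mg/L·hr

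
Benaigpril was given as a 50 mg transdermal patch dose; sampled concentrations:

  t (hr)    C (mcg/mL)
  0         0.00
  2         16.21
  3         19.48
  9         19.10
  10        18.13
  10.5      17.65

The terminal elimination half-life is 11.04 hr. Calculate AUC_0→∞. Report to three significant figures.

AUC = 458 mcg/mL·hr

Trapezoidal AUC_0→10.5:
  [0→2]: (0.00+16.21)/2 × 2 = 16.21
  [2→3]: (16.21+19.48)/2 × 1 = 17.845
  [3→9]: (19.48+19.10)/2 × 6 = 115.74
  [9→10]: (19.10+18.13)/2 × 1 = 18.615
  [10→10.5]: (18.13+17.65)/2 × 0.5 = 8.945
  Sum = 177.355 mcg/mL·hr
k_e = ln2 / t½ = 0.693147 / 11.04 = 0.0628 hr^-1
Extrapolated tail: C_last / k_e = 17.65 / 0.0628 = 281.051
AUC_0→∞ = 177.355 + 281.051 = 458.406 mcg/mL·hr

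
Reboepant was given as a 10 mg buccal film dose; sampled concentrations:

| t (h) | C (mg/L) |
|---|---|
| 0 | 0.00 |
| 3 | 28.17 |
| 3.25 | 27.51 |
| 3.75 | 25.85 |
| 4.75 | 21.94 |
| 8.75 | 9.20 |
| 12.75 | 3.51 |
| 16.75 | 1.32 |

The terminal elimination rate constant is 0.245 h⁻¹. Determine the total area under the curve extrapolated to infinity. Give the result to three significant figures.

AUC = 189 mg/L·h

Trapezoidal AUC_0→16.75:
  [0→3]: (0.00+28.17)/2 × 3 = 42.255
  [3→3.25]: (28.17+27.51)/2 × 0.25 = 6.96
  [3.25→3.75]: (27.51+25.85)/2 × 0.5 = 13.34
  [3.75→4.75]: (25.85+21.94)/2 × 1 = 23.895
  [4.75→8.75]: (21.94+9.20)/2 × 4 = 62.28
  [8.75→12.75]: (9.20+3.51)/2 × 4 = 25.42
  [12.75→16.75]: (3.51+1.32)/2 × 4 = 9.66
  Sum = 183.81 mg/L·h
Extrapolated tail: C_last / k_e = 1.32 / 0.245 = 5.388
AUC_0→∞ = 183.81 + 5.388 = 189.198 mg/L·h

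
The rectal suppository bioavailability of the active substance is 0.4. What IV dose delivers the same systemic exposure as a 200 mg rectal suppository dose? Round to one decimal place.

Systemic exposure from an extravascular dose = F × D_ev, so the equivalent IV dose is F × D_ev.
D_iv = F × D_ev = 0.4 × 200 = 80 mg

D_iv = 80.0 mg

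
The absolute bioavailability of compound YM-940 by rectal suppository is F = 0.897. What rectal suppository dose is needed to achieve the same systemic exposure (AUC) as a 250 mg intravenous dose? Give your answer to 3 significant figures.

D_rectal = 279 mg

For equal systemic exposure: F × D_ev = D_iv
D_ev = D_iv / F = 250 / 0.897 = 278.707 mg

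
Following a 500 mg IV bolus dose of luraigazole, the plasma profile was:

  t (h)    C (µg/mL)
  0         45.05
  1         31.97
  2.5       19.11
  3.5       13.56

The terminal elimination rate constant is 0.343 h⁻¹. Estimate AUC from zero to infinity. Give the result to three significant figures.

AUC = 133 µg/mL·h

Trapezoidal AUC_0→3.5:
  [0→1]: (45.05+31.97)/2 × 1 = 38.51
  [1→2.5]: (31.97+19.11)/2 × 1.5 = 38.31
  [2.5→3.5]: (19.11+13.56)/2 × 1 = 16.335
  Sum = 93.155 µg/mL·h
Extrapolated tail: C_last / k_e = 13.56 / 0.343 = 39.534
AUC_0→∞ = 93.155 + 39.534 = 132.689 µg/mL·h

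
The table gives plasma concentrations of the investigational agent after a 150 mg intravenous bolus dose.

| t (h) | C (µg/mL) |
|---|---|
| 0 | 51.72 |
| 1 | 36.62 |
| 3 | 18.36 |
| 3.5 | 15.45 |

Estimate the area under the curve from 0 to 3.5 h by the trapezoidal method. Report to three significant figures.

Trapezoidal AUC_0→3.5:
  [0→1]: (51.72+36.62)/2 × 1 = 44.17
  [1→3]: (36.62+18.36)/2 × 2 = 54.98
  [3→3.5]: (18.36+15.45)/2 × 0.5 = 8.4525
  Sum = 107.6025 µg/mL·h

AUC = 108 µg/mL·h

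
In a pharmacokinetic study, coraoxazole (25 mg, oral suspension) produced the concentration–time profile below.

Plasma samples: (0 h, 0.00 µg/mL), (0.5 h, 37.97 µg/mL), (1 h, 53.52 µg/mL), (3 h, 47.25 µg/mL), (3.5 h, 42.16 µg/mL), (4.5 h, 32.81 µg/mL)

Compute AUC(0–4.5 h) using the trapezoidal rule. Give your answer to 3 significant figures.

Trapezoidal AUC_0→4.5:
  [0→0.5]: (0.00+37.97)/2 × 0.5 = 9.4925
  [0.5→1]: (37.97+53.52)/2 × 0.5 = 22.8725
  [1→3]: (53.52+47.25)/2 × 2 = 100.77
  [3→3.5]: (47.25+42.16)/2 × 0.5 = 22.3525
  [3.5→4.5]: (42.16+32.81)/2 × 1 = 37.485
  Sum = 192.9725 µg/mL·h

AUC = 193 µg/mL·h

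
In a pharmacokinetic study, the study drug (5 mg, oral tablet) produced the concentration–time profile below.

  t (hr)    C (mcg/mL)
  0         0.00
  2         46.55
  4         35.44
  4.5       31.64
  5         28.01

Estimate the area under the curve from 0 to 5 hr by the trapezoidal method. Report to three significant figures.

AUC = 160 mcg/mL·hr

Trapezoidal AUC_0→5:
  [0→2]: (0.00+46.55)/2 × 2 = 46.55
  [2→4]: (46.55+35.44)/2 × 2 = 81.99
  [4→4.5]: (35.44+31.64)/2 × 0.5 = 16.77
  [4.5→5]: (31.64+28.01)/2 × 0.5 = 14.9125
  Sum = 160.2225 mcg/mL·hr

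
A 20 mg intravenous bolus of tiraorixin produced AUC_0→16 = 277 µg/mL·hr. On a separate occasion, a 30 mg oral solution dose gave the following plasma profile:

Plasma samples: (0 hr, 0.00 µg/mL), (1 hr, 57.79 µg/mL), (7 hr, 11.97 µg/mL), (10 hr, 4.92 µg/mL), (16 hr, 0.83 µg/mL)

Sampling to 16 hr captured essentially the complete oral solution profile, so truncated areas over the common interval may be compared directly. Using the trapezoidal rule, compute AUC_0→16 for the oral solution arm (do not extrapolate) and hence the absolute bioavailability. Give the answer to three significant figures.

Trapezoidal AUC_0→16 (oral solution):
  [0→1]: (0.00+57.79)/2 × 1 = 28.895
  [1→7]: (57.79+11.97)/2 × 6 = 209.28
  [7→10]: (11.97+4.92)/2 × 3 = 25.335
  [10→16]: (4.92+0.83)/2 × 6 = 17.25
  Sum = 280.76 µg/mL·hr
F = (AUC_ev/D_ev)/(AUC_iv/D_iv) = (280.76/30)/(277/20) = 9.35867/13.85 = 0.6757

F = 0.676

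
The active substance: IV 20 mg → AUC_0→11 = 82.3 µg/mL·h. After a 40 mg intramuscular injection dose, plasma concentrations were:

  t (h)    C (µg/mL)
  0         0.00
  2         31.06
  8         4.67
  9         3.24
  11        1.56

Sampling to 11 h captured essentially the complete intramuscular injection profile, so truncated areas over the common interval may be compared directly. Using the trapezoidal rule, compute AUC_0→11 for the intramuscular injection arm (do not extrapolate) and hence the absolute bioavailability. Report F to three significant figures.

F = 0.893

Trapezoidal AUC_0→11 (intramuscular injection):
  [0→2]: (0.00+31.06)/2 × 2 = 31.06
  [2→8]: (31.06+4.67)/2 × 6 = 107.19
  [8→9]: (4.67+3.24)/2 × 1 = 3.955
  [9→11]: (3.24+1.56)/2 × 2 = 4.8
  Sum = 147.005 µg/mL·h
F = (AUC_ev/D_ev)/(AUC_iv/D_iv) = (147.005/40)/(82.3/20) = 3.675125/4.115 = 0.8931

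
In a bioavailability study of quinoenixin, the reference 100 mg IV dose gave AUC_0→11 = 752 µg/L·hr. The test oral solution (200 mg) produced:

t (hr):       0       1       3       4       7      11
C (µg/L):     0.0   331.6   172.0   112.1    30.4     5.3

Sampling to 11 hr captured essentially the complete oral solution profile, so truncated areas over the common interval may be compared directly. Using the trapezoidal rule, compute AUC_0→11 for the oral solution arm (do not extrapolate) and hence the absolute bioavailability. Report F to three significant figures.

F = 0.729

Trapezoidal AUC_0→11 (oral solution):
  [0→1]: (0.0+331.6)/2 × 1 = 165.8
  [1→3]: (331.6+172.0)/2 × 2 = 503.6
  [3→4]: (172.0+112.1)/2 × 1 = 142.05
  [4→7]: (112.1+30.4)/2 × 3 = 213.75
  [7→11]: (30.4+5.3)/2 × 4 = 71.4
  Sum = 1096.6 µg/L·hr
F = (AUC_ev/D_ev)/(AUC_iv/D_iv) = (1096.6/200)/(752/100) = 5.483/7.52 = 0.7291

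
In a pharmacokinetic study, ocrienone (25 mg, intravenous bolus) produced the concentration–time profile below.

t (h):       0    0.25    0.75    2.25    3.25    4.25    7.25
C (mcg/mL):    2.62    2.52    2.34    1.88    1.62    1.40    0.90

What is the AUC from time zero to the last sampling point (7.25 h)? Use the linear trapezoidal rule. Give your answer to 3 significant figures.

Trapezoidal AUC_0→7.25:
  [0→0.25]: (2.62+2.52)/2 × 0.25 = 0.6425
  [0.25→0.75]: (2.52+2.34)/2 × 0.5 = 1.215
  [0.75→2.25]: (2.34+1.88)/2 × 1.5 = 3.165
  [2.25→3.25]: (1.88+1.62)/2 × 1 = 1.75
  [3.25→4.25]: (1.62+1.40)/2 × 1 = 1.51
  [4.25→7.25]: (1.40+0.90)/2 × 3 = 3.45
  Sum = 11.7325 mcg/mL·h

AUC = 11.7 mcg/mL·h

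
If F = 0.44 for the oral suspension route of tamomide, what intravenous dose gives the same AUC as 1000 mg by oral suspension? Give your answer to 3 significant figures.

D_iv = 440 mg

Systemic exposure from an extravascular dose = F × D_ev, so the equivalent IV dose is F × D_ev.
D_iv = F × D_ev = 0.44 × 1000 = 440 mg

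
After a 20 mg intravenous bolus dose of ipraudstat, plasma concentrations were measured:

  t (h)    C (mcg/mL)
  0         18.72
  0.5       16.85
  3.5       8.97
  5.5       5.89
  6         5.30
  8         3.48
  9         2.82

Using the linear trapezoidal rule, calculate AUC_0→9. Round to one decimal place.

Trapezoidal AUC_0→9:
  [0→0.5]: (18.72+16.85)/2 × 0.5 = 8.8925
  [0.5→3.5]: (16.85+8.97)/2 × 3 = 38.73
  [3.5→5.5]: (8.97+5.89)/2 × 2 = 14.86
  [5.5→6]: (5.89+5.30)/2 × 0.5 = 2.7975
  [6→8]: (5.30+3.48)/2 × 2 = 8.78
  [8→9]: (3.48+2.82)/2 × 1 = 3.15
  Sum = 77.21 mcg/mL·h

AUC = 77.2 mcg/mL·h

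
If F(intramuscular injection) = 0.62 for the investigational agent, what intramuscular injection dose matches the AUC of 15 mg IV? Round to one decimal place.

For equal systemic exposure: F × D_ev = D_iv
D_ev = D_iv / F = 15 / 0.62 = 24.1935 mg

D_intramuscular = 24.2 mg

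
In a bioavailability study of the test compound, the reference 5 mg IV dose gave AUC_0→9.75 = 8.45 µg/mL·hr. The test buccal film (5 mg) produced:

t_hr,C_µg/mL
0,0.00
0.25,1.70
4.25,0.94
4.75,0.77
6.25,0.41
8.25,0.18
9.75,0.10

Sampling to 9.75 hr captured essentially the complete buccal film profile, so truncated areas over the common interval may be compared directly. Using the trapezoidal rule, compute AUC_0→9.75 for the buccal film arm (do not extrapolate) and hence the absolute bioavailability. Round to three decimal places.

F = 0.900

Trapezoidal AUC_0→9.75 (buccal film):
  [0→0.25]: (0.00+1.70)/2 × 0.25 = 0.2125
  [0.25→4.25]: (1.70+0.94)/2 × 4 = 5.28
  [4.25→4.75]: (0.94+0.77)/2 × 0.5 = 0.4275
  [4.75→6.25]: (0.77+0.41)/2 × 1.5 = 0.885
  [6.25→8.25]: (0.41+0.18)/2 × 2 = 0.59
  [8.25→9.75]: (0.18+0.10)/2 × 1.5 = 0.21
  Sum = 7.605 µg/mL·hr
F = (AUC_ev/D_ev)/(AUC_iv/D_iv) = (7.605/5)/(8.45/5) = 1.521/1.69 = 0.9000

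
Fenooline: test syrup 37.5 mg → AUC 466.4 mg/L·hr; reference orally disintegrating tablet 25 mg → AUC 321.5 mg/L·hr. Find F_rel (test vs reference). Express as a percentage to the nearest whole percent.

F_rel = 97%

F_rel = (AUC_test/D_test) / (AUC_ref/D_ref)
      = (466.4/37.5) / (321.5/25)
      = 12.4373 / 12.86 = 0.9671 = 96.71%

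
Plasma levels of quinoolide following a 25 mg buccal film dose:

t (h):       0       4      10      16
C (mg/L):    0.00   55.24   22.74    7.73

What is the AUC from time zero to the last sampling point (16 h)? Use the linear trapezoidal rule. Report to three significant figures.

AUC = 436 mg/L·h

Trapezoidal AUC_0→16:
  [0→4]: (0.00+55.24)/2 × 4 = 110.48
  [4→10]: (55.24+22.74)/2 × 6 = 233.94
  [10→16]: (22.74+7.73)/2 × 6 = 91.41
  Sum = 435.83 mg/L·h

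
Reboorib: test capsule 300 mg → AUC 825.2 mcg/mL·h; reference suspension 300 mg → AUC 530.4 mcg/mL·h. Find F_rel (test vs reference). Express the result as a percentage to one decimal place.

F_rel = 155.6%

F_rel = (AUC_test/D_test) / (AUC_ref/D_ref)
      = (825.2/300) / (530.4/300)
      = 2.75067 / 1.768 = 1.5558 = 155.58%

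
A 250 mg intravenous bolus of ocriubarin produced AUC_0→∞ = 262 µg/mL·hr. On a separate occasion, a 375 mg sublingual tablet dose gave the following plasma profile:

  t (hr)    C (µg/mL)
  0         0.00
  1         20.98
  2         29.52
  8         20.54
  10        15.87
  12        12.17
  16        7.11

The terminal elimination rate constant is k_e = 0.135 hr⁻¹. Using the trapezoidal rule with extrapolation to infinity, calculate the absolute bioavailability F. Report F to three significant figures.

Trapezoidal AUC_0→16 (sublingual tablet):
  [0→1]: (0.00+20.98)/2 × 1 = 10.49
  [1→2]: (20.98+29.52)/2 × 1 = 25.25
  [2→8]: (29.52+20.54)/2 × 6 = 150.18
  [8→10]: (20.54+15.87)/2 × 2 = 36.41
  [10→12]: (15.87+12.17)/2 × 2 = 28.04
  [12→16]: (12.17+7.11)/2 × 4 = 38.56
  Sum = 288.93 µg/mL·hr
Tail: C_last/k_e = 7.11/0.135 = 52.667
AUC_0→∞ (sublingual tablet) = 288.93 + 52.667 = 341.597 µg/mL·hr
F = (AUC_ev/D_ev)/(AUC_iv/D_iv) = (341.597/375)/(262/250) = 0.910925/1.048 = 0.8692

F = 0.869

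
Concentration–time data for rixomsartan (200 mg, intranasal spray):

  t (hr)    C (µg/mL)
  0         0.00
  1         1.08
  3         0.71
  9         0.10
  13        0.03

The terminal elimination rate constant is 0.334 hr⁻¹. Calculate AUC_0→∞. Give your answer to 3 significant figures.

AUC = 5.11 µg/mL·hr

Trapezoidal AUC_0→13:
  [0→1]: (0.00+1.08)/2 × 1 = 0.54
  [1→3]: (1.08+0.71)/2 × 2 = 1.79
  [3→9]: (0.71+0.10)/2 × 6 = 2.43
  [9→13]: (0.10+0.03)/2 × 4 = 0.26
  Sum = 5.02 µg/mL·hr
Extrapolated tail: C_last / k_e = 0.03 / 0.334 = 0.090
AUC_0→∞ = 5.02 + 0.090 = 5.11 µg/mL·hr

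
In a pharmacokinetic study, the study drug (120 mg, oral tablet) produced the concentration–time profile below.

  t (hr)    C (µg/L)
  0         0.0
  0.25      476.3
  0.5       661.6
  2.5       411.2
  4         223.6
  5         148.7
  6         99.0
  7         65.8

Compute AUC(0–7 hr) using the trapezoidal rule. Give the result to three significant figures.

Trapezoidal AUC_0→7:
  [0→0.25]: (0.0+476.3)/2 × 0.25 = 59.5375
  [0.25→0.5]: (476.3+661.6)/2 × 0.25 = 142.2375
  [0.5→2.5]: (661.6+411.2)/2 × 2 = 1072.8
  [2.5→4]: (411.2+223.6)/2 × 1.5 = 476.1
  [4→5]: (223.6+148.7)/2 × 1 = 186.15
  [5→6]: (148.7+99.0)/2 × 1 = 123.85
  [6→7]: (99.0+65.8)/2 × 1 = 82.4
  Sum = 2143.075 µg/L·hr

AUC = 2140 µg/L·hr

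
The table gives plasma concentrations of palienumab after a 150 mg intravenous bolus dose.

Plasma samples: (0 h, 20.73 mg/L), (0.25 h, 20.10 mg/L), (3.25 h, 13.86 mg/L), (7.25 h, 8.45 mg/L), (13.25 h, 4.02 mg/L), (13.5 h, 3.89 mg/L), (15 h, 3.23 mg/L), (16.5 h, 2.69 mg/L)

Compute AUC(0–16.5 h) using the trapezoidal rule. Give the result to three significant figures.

AUC = 149 mg/L·h

Trapezoidal AUC_0→16.5:
  [0→0.25]: (20.73+20.10)/2 × 0.25 = 5.10375
  [0.25→3.25]: (20.10+13.86)/2 × 3 = 50.94
  [3.25→7.25]: (13.86+8.45)/2 × 4 = 44.62
  [7.25→13.25]: (8.45+4.02)/2 × 6 = 37.41
  [13.25→13.5]: (4.02+3.89)/2 × 0.25 = 0.98875
  [13.5→15]: (3.89+3.23)/2 × 1.5 = 5.34
  [15→16.5]: (3.23+2.69)/2 × 1.5 = 4.44
  Sum = 148.8425 mg/L·h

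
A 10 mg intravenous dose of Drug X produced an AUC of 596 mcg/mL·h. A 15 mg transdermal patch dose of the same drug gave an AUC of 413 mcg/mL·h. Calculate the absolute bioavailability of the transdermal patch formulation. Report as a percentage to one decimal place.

F = (AUC_ev / D_ev) / (AUC_iv / D_iv)
  = (413/15) / (596/10)
  = 27.5333 / 59.6 = 0.4620
  = 46.20%

F = 46.2%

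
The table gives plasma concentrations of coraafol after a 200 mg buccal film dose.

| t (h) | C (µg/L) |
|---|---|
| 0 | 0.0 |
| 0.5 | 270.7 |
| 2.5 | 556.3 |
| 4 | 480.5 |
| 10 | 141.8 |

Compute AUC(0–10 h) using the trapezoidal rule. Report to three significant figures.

Trapezoidal AUC_0→10:
  [0→0.5]: (0.0+270.7)/2 × 0.5 = 67.675
  [0.5→2.5]: (270.7+556.3)/2 × 2 = 827.0
  [2.5→4]: (556.3+480.5)/2 × 1.5 = 777.6
  [4→10]: (480.5+141.8)/2 × 6 = 1866.9
  Sum = 3539.175 µg/L·h

AUC = 3540 µg/L·h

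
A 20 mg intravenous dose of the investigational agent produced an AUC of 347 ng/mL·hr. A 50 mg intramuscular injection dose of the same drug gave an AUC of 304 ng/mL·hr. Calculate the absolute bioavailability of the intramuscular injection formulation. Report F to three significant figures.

F = (AUC_ev / D_ev) / (AUC_iv / D_iv)
  = (304/50) / (347/20)
  = 6.08 / 17.35 = 0.3504

F = 0.350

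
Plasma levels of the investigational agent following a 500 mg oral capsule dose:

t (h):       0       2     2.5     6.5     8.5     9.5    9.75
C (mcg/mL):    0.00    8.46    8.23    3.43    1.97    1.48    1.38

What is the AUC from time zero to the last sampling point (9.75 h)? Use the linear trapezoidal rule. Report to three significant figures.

Trapezoidal AUC_0→9.75:
  [0→2]: (0.00+8.46)/2 × 2 = 8.46
  [2→2.5]: (8.46+8.23)/2 × 0.5 = 4.1725
  [2.5→6.5]: (8.23+3.43)/2 × 4 = 23.32
  [6.5→8.5]: (3.43+1.97)/2 × 2 = 5.4
  [8.5→9.5]: (1.97+1.48)/2 × 1 = 1.725
  [9.5→9.75]: (1.48+1.38)/2 × 0.25 = 0.3575
  Sum = 43.435 mcg/mL·h

AUC = 43.4 mcg/mL·h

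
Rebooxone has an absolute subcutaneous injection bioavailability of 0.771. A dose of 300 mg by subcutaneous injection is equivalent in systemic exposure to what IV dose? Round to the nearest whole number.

D_iv = 231 mg

Systemic exposure from an extravascular dose = F × D_ev, so the equivalent IV dose is F × D_ev.
D_iv = F × D_ev = 0.771 × 300 = 231.3 mg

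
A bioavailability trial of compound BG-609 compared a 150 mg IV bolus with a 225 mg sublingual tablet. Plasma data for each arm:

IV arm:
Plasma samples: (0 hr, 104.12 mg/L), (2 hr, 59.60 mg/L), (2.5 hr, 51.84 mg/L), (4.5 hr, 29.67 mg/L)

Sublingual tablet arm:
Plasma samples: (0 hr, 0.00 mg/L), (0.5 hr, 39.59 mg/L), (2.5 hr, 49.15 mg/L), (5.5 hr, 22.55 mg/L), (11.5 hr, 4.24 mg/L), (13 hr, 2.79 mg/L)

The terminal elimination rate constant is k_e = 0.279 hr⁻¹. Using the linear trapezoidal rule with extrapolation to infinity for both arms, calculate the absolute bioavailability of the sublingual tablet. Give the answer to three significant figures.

F = 0.530

Trapezoidal AUC_0→4.5 (IV):
  [0→2]: (104.12+59.60)/2 × 2 = 163.72
  [2→2.5]: (59.60+51.84)/2 × 0.5 = 27.86
  [2.5→4.5]: (51.84+29.67)/2 × 2 = 81.51
  Sum = 273.09 mg/L·hr
IV tail: 29.67/0.279 = 106.344; AUC_iv,0→∞ = 273.09 + 106.344 = 379.434 mg/L·hr
Trapezoidal AUC_0→13 (sublingual tablet):
  [0→0.5]: (0.00+39.59)/2 × 0.5 = 9.8975
  [0.5→2.5]: (39.59+49.15)/2 × 2 = 88.74
  [2.5→5.5]: (49.15+22.55)/2 × 3 = 107.55
  [5.5→11.5]: (22.55+4.24)/2 × 6 = 80.37
  [11.5→13]: (4.24+2.79)/2 × 1.5 = 5.2725
  Sum = 291.83 mg/L·hr
sublingual tablet tail: 2.79/0.279 = 10.000; AUC_ev,0→∞ = 291.83 + 10.000 = 301.83 mg/L·hr
F = (AUC_ev/D_ev)/(AUC_iv/D_iv) = (301.83/225)/(379.434/150) = 1.34147/2.52956 = 0.5303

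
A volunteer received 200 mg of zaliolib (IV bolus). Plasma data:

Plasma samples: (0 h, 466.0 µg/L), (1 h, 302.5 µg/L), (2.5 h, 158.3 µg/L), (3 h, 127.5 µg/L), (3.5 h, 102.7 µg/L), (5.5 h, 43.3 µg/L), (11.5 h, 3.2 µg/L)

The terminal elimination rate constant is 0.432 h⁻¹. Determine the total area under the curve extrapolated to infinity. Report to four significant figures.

Trapezoidal AUC_0→11.5:
  [0→1]: (466.0+302.5)/2 × 1 = 384.25
  [1→2.5]: (302.5+158.3)/2 × 1.5 = 345.6
  [2.5→3]: (158.3+127.5)/2 × 0.5 = 71.45
  [3→3.5]: (127.5+102.7)/2 × 0.5 = 57.55
  [3.5→5.5]: (102.7+43.3)/2 × 2 = 146.0
  [5.5→11.5]: (43.3+3.2)/2 × 6 = 139.5
  Sum = 1144.35 µg/L·h
Extrapolated tail: C_last / k_e = 3.2 / 0.432 = 7.407
AUC_0→∞ = 1144.35 + 7.407 = 1151.757 µg/L·h

AUC = 1152 µg/L·h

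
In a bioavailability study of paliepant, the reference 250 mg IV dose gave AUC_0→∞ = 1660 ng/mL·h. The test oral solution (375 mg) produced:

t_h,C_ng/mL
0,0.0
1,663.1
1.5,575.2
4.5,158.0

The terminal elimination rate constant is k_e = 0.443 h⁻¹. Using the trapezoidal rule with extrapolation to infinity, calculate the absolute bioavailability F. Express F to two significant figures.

Trapezoidal AUC_0→4.5 (oral solution):
  [0→1]: (0.0+663.1)/2 × 1 = 331.55
  [1→1.5]: (663.1+575.2)/2 × 0.5 = 309.575
  [1.5→4.5]: (575.2+158.0)/2 × 3 = 1099.8
  Sum = 1740.925 ng/mL·h
Tail: C_last/k_e = 158.0/0.443 = 356.659
AUC_0→∞ (oral solution) = 1740.925 + 356.659 = 2097.584 ng/mL·h
F = (AUC_ev/D_ev)/(AUC_iv/D_iv) = (2097.584/375)/(1660/250) = 5.59356/6.64 = 0.8424

F = 0.84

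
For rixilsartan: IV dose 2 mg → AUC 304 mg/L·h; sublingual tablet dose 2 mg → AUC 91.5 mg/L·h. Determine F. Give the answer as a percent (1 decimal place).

F = 30.1%

F = (AUC_ev / D_ev) / (AUC_iv / D_iv)
  = (91.5/2) / (304/2)
  = 45.75 / 152 = 0.3010
  = 30.10%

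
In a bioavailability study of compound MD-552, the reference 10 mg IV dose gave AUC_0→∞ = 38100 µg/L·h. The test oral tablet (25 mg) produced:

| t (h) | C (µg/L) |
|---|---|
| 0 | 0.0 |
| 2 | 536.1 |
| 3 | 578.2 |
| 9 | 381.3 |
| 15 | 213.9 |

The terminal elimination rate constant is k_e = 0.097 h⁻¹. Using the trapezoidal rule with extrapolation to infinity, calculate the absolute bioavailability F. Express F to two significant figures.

Trapezoidal AUC_0→15 (oral tablet):
  [0→2]: (0.0+536.1)/2 × 2 = 536.1
  [2→3]: (536.1+578.2)/2 × 1 = 557.15
  [3→9]: (578.2+381.3)/2 × 6 = 2878.5
  [9→15]: (381.3+213.9)/2 × 6 = 1785.6
  Sum = 5757.35 µg/L·h
Tail: C_last/k_e = 213.9/0.097 = 2205.155
AUC_0→∞ (oral tablet) = 5757.35 + 2205.155 = 7962.505 µg/L·h
F = (AUC_ev/D_ev)/(AUC_iv/D_iv) = (7962.505/25)/(38100/10) = 318.5002/3810 = 0.0836

F = 0.084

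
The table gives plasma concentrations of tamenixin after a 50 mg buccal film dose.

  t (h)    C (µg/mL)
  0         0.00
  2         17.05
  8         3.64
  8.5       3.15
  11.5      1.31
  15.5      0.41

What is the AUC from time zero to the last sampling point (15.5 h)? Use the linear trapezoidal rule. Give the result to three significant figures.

Trapezoidal AUC_0→15.5:
  [0→2]: (0.00+17.05)/2 × 2 = 17.05
  [2→8]: (17.05+3.64)/2 × 6 = 62.07
  [8→8.5]: (3.64+3.15)/2 × 0.5 = 1.6975
  [8.5→11.5]: (3.15+1.31)/2 × 3 = 6.69
  [11.5→15.5]: (1.31+0.41)/2 × 4 = 3.44
  Sum = 90.9475 µg/mL·h

AUC = 90.9 µg/mL·h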